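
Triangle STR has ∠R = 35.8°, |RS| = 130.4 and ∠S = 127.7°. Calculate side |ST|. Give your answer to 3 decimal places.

268.572

The third angle is ∠T = 180° − ∠R − ∠S = 16.50°.
Law of sines: |ST| = |RS|·sin R/sin T ≈ 268.57.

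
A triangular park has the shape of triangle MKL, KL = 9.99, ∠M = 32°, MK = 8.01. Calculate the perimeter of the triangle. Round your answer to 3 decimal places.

perimeter ≈ 33.836

Law of sines: sin L = MK·sin M/KL ≈ 0.42489.
Since KL ≥ MK, only the acute value applies: ∠L ≈ 25.14°.
Then ∠K = 180° − ∠M − ∠L ≈ 122.86°.
Law of sines gives LM = KL·sin K/sin M ≈ 15.836.
Semiperimeter s = (9.99+15.836+8.01)/2 = 16.918.
Perimeter = 9.99 + 15.836 + 8.01 = 33.836.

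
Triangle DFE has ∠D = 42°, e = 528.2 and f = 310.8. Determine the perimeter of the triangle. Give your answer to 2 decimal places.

perimeter ≈ 1201.76

By the law of cosines, d² = f² + e² − 2·f·e·cos D = 1.316e+05, so d ≈ 362.76.
Semiperimeter s = (362.76+310.8+528.2)/2 = 600.88.
Perimeter = 362.76 + 310.8 + 528.2 = 1201.8.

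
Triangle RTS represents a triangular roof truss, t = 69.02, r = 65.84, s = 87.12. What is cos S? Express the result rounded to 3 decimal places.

cos S ≈ 0.166

By the law of cosines, cos S = (r² + t² − s²) / (2·r·t) ≈ 0.16601, so ∠S ≈ 80.44°.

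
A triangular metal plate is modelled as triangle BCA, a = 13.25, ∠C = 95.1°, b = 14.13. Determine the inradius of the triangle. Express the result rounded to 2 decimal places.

By the law of cosines, c² = a² + b² − 2·a·b·cos C = 408.51, so c ≈ 20.212.
Area = ½·a·b·sin C ≈ 93.241.
Semiperimeter s = (14.13+20.212+13.25)/2 = 23.796.
Inradius = area/s = 93.241/23.796 ≈ 3.9184.

3.92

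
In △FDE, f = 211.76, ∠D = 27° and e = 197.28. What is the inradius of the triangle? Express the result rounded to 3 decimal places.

By the law of cosines, d² = e² + f² − 2·e·f·cos D = 9316.3, so d ≈ 96.521.
Area = ½·e·f·sin D ≈ 9483.
Semiperimeter s = (211.76+96.521+197.28)/2 = 252.78.
Inradius = area/s = 9483/252.78 ≈ 37.515.

r ≈ 37.515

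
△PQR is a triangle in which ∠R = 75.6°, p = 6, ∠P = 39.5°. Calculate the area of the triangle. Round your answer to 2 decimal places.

24.82

The third angle is ∠Q = 180° − ∠R − ∠P = 64.90°.
Law of sines: q = p·sin Q/sin P ≈ 8.5421.
Law of sines: r = p·sin R/sin P ≈ 9.1365.
Area = ½·p·q·sin R ≈ 24.821.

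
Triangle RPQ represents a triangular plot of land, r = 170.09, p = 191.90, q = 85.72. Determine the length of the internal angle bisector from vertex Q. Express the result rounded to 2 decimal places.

175.53

By the law of cosines, cos Q = (r² + p² − q²) / (2·r·p) ≈ 0.89473, so ∠Q ≈ 26.53°.
The bisector from Q has length 2·r·p·cos(∠Q/2)/(r+p) ≈ 175.53.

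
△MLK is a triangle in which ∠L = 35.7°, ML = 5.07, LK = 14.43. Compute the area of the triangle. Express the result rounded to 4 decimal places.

area ≈ 21.3460

Area = ½·ML·LK·sin L ≈ 21.346.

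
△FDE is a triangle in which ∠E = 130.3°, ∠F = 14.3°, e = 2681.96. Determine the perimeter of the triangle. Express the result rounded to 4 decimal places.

The third angle is ∠D = 180° − ∠E − ∠F = 35.40°.
Law of sines: f = e·sin F/sin E ≈ 868.58.
Law of sines: d = e·sin D/sin E ≈ 2037.1.
Semiperimeter s = (868.58+2037.1+2682)/2 = 2793.8.
Perimeter = 868.58 + 2037.1 + 2682 = 5587.6.

perimeter ≈ 5587.6142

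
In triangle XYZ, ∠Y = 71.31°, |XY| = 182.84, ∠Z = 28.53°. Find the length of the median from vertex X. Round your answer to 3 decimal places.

The third angle is ∠X = 180° − ∠Y − ∠Z = 80.16°.
Law of sines: |YZ| = |XY|·sin X/sin Z ≈ 377.18.
Law of sines: |ZX| = |XY|·sin Y/sin Z ≈ 362.63.
Median from X: ½√(2·|ZX|² + 2·|XY|² − |YZ|²) ≈ 216.56.

216.559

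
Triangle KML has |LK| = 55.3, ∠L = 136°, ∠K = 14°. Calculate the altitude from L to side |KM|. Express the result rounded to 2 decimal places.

The third angle is ∠M = 180° − ∠L − ∠K = 30.00°.
Law of sines: |ML| = |LK|·sin K/sin M ≈ 26.757.
Law of sines: |KM| = |LK|·sin L/sin M ≈ 76.829.
Area = ½·|LK|·|ML|·sin L ≈ 513.92.
The altitude from L has length 2·area/|KM| ≈ 13.378.

13.38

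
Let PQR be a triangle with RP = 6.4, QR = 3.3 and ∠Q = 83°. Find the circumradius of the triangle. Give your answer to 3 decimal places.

Law of sines: sin P = QR·sin Q/RP ≈ 0.51178.
Since RP ≥ QR, only the acute value applies: ∠P ≈ 30.78°.
Then ∠R = 180° − ∠Q − ∠P ≈ 66.22°.
Law of sines gives PQ = RP·sin R/sin Q ≈ 5.9005.
Circumradius = RP/(2 sin Q) ≈ 3.224.

3.224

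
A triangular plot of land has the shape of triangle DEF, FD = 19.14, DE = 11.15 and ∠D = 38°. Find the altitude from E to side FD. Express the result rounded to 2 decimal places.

h_E ≈ 6.86

By the law of cosines, EF² = FD² + DE² − 2·FD·DE·cos D = 154.32, so EF ≈ 12.423.
Area = ½·FD·DE·sin D ≈ 65.694.
The altitude from E has length 2·area/FD ≈ 6.8646.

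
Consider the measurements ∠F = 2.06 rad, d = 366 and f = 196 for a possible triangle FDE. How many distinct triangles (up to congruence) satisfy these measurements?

0

d·sin F = 366·sin(2.06 rad) ≈ 323.1.
Since ∠F is not acute, a triangle exists only if f > d; here f ≤ d, so there is no triangle.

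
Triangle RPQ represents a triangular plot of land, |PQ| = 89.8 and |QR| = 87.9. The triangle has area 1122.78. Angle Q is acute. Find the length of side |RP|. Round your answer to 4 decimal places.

25.6108

From area = ½·|PQ|·|QR|·sin Q, we get sin Q = 2·area/(|PQ|·|QR|) ≈ 0.28449.
Taking the acute solution, ∠Q ≈ 0.288 rad.
Law of cosines then gives |RP| ≈ 25.611.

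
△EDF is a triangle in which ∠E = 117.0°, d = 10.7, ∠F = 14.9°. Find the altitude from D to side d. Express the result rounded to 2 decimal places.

h_D ≈ 3.29

The third angle is ∠D = 180° − ∠F − ∠E = 48.10°.
Law of sines: e = d·sin E/sin D ≈ 12.809.
Law of sines: f = d·sin F/sin D ≈ 3.6965.
Area = ½·d·e·sin F ≈ 17.621.
The altitude from D has length 2·area/d ≈ 3.2936.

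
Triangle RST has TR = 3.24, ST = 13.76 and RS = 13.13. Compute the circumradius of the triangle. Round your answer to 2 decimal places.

6.90

By the law of cosines, cos R = (TR² + RS² − ST²) / (2·TR·RS) ≈ -0.07573, so ∠R ≈ 94.34°.
Circumradius = ST/(2 sin R) ≈ 6.8998.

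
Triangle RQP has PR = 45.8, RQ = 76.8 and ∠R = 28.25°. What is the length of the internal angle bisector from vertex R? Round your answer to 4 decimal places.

By the law of cosines, QP² = PR² + RQ² − 2·PR·RQ·cos R = 1798.9, so QP ≈ 42.414.
The bisector from R has length 2·PR·RQ·cos(∠R/2)/(PR+RQ) ≈ 55.646.

t_R ≈ 55.6459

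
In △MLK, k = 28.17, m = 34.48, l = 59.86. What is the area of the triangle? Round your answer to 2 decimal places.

Semiperimeter s = (34.48 + 59.86 + 28.17)/2 = 61.255.
Heron's formula: area = √(61.255·26.775·1.395·33.085) ≈ 275.13.

area ≈ 275.13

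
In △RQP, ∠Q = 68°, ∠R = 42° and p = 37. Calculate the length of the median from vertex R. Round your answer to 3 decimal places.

34.313

The third angle is ∠P = 180° − ∠R − ∠Q = 70.00°.
Law of sines: r = p·sin R/sin P ≈ 26.347.
Law of sines: q = p·sin Q/sin P ≈ 36.507.
Median from R: ½√(2·q² + 2·p² − r²) ≈ 34.313.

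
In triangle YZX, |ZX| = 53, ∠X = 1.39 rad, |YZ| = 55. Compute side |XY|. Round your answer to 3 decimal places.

27.046

Law of sines: sin Y = |ZX|·sin X/|YZ| ≈ 0.94793.
Since |YZ| ≥ |ZX|, only the acute value applies: ∠Y ≈ 1.247 rad.
Then ∠Z = π − ∠X − ∠Y ≈ 0.505 rad.
Law of sines gives |XY| = |YZ|·sin Z/sin X ≈ 27.046.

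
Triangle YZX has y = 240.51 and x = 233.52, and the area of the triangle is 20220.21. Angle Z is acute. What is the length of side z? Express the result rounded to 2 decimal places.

185.55

From area = ½·x·y·sin Z, we get sin Z = 2·area/(x·y) ≈ 0.72004.
Taking the acute solution, ∠Z ≈ 46.06°.
Law of cosines then gives z ≈ 185.55.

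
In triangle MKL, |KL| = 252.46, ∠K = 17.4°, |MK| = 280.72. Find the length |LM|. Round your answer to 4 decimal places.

85.3502

By the law of cosines, |LM|² = |MK|² + |KL|² − 2·|MK|·|KL|·cos K = 7284.7, so |LM| ≈ 85.35.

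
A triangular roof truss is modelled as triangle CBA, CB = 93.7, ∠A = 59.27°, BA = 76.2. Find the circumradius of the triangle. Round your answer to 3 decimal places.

R ≈ 54.503

Law of sines: sin C = BA·sin A/CB ≈ 0.69904.
Since CB ≥ BA, only the acute value applies: ∠C ≈ 44.35°.
Then ∠B = 180° − ∠A − ∠C ≈ 76.38°.
Law of sines gives AC = CB·sin B/sin A ≈ 105.94.
Circumradius = CB/(2 sin A) ≈ 54.503.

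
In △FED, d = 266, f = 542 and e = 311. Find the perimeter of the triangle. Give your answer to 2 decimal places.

Perimeter = 542 + 311 + 266 = 1119.

perimeter ≈ 1119.00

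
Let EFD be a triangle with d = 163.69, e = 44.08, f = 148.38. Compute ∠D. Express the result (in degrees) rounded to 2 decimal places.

∠D ≈ 102.52°

By the law of cosines, cos D = (e² + f² − d²) / (2·e·f) ≈ -0.21670, so ∠D ≈ 102.52°.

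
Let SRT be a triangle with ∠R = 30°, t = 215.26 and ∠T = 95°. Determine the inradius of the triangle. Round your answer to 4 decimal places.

The third angle is ∠S = 180° − ∠R − ∠T = 55.00°.
Law of sines: s = t·sin S/sin T ≈ 177.
Law of sines: r = t·sin R/sin T ≈ 108.04.
Area = ½·t·s·sin R ≈ 9525.5.
Semiperimeter p = (177+108.04+215.26)/2 = 250.15.
Inradius = area/p = 9525.5/250.15 ≈ 38.079.

38.0787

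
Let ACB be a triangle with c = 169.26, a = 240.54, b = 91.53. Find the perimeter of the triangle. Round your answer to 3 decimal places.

Perimeter = 240.54 + 169.26 + 91.53 = 501.33.

501.330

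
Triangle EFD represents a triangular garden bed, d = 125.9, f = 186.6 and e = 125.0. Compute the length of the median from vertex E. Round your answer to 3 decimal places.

Median from E: ½√(2·f² + 2·d² − e²) ≈ 146.39.

146.386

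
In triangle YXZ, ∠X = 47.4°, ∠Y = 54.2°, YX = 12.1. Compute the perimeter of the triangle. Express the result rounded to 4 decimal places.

The third angle is ∠Z = 180° − ∠Y − ∠X = 78.40°.
Law of sines: XZ = YX·sin Y/sin Z ≈ 10.018.
Law of sines: ZY = YX·sin X/sin Z ≈ 9.0925.
Semiperimeter s = (10.018+9.0925+12.1)/2 = 15.605.
Perimeter = 10.018 + 9.0925 + 12.1 = 31.211.

31.2110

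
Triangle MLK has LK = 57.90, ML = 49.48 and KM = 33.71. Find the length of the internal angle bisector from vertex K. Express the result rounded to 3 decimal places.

t_K ≈ 37.181

By the law of cosines, cos K = (LK² + KM² − ML²) / (2·LK·KM) ≈ 0.52272, so ∠K ≈ 58.49°.
The bisector from K has length 2·LK·KM·cos(∠K/2)/(LK+KM) ≈ 37.181.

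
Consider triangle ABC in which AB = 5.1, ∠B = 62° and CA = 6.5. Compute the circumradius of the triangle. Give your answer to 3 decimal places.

3.681

Law of sines: sin C = AB·sin B/CA ≈ 0.69277.
Since CA ≥ AB, only the acute value applies: ∠C ≈ 43.85°.
Then ∠A = 180° − ∠B − ∠C ≈ 74.15°.
Law of sines gives BC = CA·sin A/sin B ≈ 7.0818.
Circumradius = CA/(2 sin B) ≈ 3.6809.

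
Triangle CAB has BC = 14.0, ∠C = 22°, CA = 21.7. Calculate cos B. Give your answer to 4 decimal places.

cos B ≈ -0.6015

By the law of cosines, AB² = BC² + CA² − 2·BC·CA·cos C = 103.53, so AB ≈ 10.175.
Law of cosines again: cos B = (AB² + BC² − CA²)/(2·AB·BC) ≈ -0.60146, so ∠B ≈ 126.97°.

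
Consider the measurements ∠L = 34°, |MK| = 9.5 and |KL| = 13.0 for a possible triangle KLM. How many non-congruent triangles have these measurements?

|KL|·sin L = 13.0·sin(34°) ≈ 7.27.
Since |KL| sin L < |MK| < |KL| (7.27 < 9.5 < 13.0), two triangles exist.

2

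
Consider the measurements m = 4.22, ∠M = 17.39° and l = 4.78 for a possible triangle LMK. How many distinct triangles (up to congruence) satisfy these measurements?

l·sin M = 4.78·sin(17.39°) ≈ 1.429.
Since l sin M < m < l (1.429 < 4.22 < 4.78), two triangles exist.

2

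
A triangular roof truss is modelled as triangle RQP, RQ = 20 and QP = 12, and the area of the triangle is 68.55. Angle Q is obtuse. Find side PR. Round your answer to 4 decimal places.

30.6263

From area = ½·RQ·QP·sin Q, we get sin Q = 2·area/(RQ·QP) ≈ 0.57125.
Taking the obtuse solution, ∠Q ≈ 145.16°.
Law of cosines then gives PR ≈ 30.626.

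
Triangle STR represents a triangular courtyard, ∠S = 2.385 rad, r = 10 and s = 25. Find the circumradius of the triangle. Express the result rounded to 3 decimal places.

18.210

Law of sines: sin R = r·sin S/s ≈ 0.27458.
Since s ≥ r, only the acute value applies: ∠R ≈ 0.278 rad.
Then ∠T = π − ∠S − ∠R ≈ 0.478 rad.
Law of sines gives t = s·sin T/sin S ≈ 16.767.
Circumradius = s/(2 sin S) ≈ 18.21.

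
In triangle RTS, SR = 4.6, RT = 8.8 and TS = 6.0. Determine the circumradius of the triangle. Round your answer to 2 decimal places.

By the law of cosines, cos R = (SR² + RT² − TS²) / (2·SR·RT) ≈ 0.77322, so ∠R ≈ 39.36°.
Circumradius = TS/(2 sin R) ≈ 4.7308.

4.73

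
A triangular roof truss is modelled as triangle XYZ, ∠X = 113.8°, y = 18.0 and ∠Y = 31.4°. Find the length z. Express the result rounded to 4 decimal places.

The third angle is ∠Z = 180° − ∠X − ∠Y = 34.80°.
Law of sines: z = y·sin Z/sin Y ≈ 19.717.

19.7172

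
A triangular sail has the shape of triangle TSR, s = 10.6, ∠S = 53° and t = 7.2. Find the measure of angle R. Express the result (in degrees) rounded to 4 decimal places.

Law of sines: sin T = t·sin S/s ≈ 0.54247.
Since s ≥ t, only the acute value applies: ∠T ≈ 32.85°.
Then ∠R = 180° − ∠S − ∠T ≈ 94.15°.

∠R ≈ 94.1481°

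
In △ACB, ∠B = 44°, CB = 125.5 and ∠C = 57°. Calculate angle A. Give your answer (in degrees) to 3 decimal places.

The third angle is ∠A = 180° − ∠C − ∠B = 79.00°.

79.000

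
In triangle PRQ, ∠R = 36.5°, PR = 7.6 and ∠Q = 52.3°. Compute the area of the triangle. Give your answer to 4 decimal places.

The third angle is ∠P = 180° − ∠R − ∠Q = 91.20°.
Law of sines: RQ = PR·sin P/sin Q ≈ 9.6033.
Law of sines: QP = PR·sin R/sin Q ≈ 5.7135.
Area = ½·PR·RQ·sin R ≈ 21.707.

21.7065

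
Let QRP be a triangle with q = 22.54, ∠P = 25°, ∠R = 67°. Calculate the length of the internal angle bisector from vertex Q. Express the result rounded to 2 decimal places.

9.40

The third angle is ∠Q = 180° − ∠R − ∠P = 88.00°.
Law of sines: r = q·sin R/sin Q ≈ 20.761.
Law of sines: p = q·sin P/sin Q ≈ 9.5316.
The bisector from Q has length 2·r·p·cos(∠Q/2)/(r+p) ≈ 9.3981.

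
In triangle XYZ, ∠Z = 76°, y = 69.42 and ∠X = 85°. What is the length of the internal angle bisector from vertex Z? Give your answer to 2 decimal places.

t_Z ≈ 82.46

The third angle is ∠Y = 180° − ∠Z − ∠X = 19.00°.
Law of sines: x = y·sin X/sin Y ≈ 212.42.
Law of sines: z = y·sin Z/sin Y ≈ 206.89.
The bisector from Z has length 2·x·y·cos(∠Z/2)/(x+y) ≈ 82.459.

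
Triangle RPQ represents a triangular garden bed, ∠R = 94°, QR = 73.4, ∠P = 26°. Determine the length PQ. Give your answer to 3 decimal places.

167.030

The third angle is ∠Q = 180° − ∠R − ∠P = 60.00°.
Law of sines: PQ = QR·sin R/sin P ≈ 167.03.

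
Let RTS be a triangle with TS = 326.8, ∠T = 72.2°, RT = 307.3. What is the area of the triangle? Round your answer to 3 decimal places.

Area = ½·RT·TS·sin T ≈ 47809.

area ≈ 47809.102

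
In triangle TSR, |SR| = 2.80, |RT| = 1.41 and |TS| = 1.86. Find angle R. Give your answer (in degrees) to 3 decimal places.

36.240

By the law of cosines, cos R = (|SR|² + |RT|² − |TS|²) / (2·|SR|·|RT|) ≈ 0.80655, so ∠R ≈ 36.24°.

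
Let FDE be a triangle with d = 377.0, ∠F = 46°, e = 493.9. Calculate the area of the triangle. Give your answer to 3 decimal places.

66970.643

Area = ½·d·e·sin F ≈ 66971.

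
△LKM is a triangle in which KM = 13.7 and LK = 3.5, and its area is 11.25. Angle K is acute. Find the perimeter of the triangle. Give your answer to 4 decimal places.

perimeter ≈ 27.9356

From area = ½·LK·KM·sin K, we get sin K = 2·area/(LK·KM) ≈ 0.46924.
Taking the acute solution, ∠K ≈ 27.98°.
Law of cosines then gives ML ≈ 10.736.
Perimeter = 13.7 + 10.736 + 3.5 = 27.936.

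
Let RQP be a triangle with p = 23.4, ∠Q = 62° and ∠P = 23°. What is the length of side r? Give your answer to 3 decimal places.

59.660

The third angle is ∠R = 180° − ∠Q − ∠P = 95.00°.
Law of sines: r = p·sin R/sin P ≈ 59.66.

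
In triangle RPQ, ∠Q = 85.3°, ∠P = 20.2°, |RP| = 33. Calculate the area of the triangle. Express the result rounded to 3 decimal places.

area ≈ 181.788

The third angle is ∠R = 180° − ∠P − ∠Q = 74.50°.
Law of sines: |PQ| = |RP|·sin R/sin Q ≈ 31.907.
Law of sines: |QR| = |RP|·sin P/sin Q ≈ 11.433.
Area = ½·|RP|·|PQ|·sin P ≈ 181.79.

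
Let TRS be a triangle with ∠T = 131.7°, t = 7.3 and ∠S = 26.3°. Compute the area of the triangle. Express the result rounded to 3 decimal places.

area ≈ 5.923

The third angle is ∠R = 180° − ∠S − ∠T = 22.00°.
Law of sines: r = t·sin R/sin T ≈ 3.6626.
Law of sines: s = t·sin S/sin T ≈ 4.332.
Area = ½·t·r·sin S ≈ 5.9232.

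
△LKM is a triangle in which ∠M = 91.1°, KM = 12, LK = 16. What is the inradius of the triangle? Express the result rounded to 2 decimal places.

Law of sines: sin L = KM·sin M/LK ≈ 0.74986.
Since LK ≥ KM, only the acute value applies: ∠L ≈ 48.58°.
Then ∠K = 180° − ∠M − ∠L ≈ 40.32°.
Law of sines gives ML = LK·sin K/sin M ≈ 10.355.
Area = ½·LK·KM·sin K ≈ 62.119.
Semiperimeter s = (12+10.355+16)/2 = 19.178.
Inradius = area/s = 62.119/19.178 ≈ 3.2392.

3.24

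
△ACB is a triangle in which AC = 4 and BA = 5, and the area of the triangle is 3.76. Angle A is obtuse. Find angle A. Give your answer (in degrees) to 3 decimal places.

From area = ½·BA·AC·sin A, we get sin A = 2·area/(BA·AC) ≈ 0.37600.
Taking the obtuse solution, ∠A ≈ 157.91°.

∠A ≈ 157.914°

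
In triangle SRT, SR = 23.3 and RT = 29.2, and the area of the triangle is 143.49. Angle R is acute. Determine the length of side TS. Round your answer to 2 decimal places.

From area = ½·SR·RT·sin R, we get sin R = 2·area/(SR·RT) ≈ 0.42181.
Taking the acute solution, ∠R ≈ 24.95°.
Law of cosines then gives TS ≈ 12.719.

12.72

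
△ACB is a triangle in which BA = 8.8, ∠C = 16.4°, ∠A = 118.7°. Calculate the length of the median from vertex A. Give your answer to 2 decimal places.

9.69

The third angle is ∠B = 180° − ∠A − ∠C = 44.90°.
Law of sines: CB = BA·sin A/sin C ≈ 27.339.
Law of sines: AC = BA·sin B/sin C ≈ 22.001.
Median from A: ½√(2·BA² + 2·AC² − CB²) ≈ 9.6891.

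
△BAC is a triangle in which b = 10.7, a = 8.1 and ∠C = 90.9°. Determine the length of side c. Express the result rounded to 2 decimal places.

13.52

By the law of cosines, c² = b² + a² − 2·b·a·cos C = 182.82, so c ≈ 13.521.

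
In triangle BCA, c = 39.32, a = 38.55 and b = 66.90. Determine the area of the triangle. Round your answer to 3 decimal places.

666.469

Semiperimeter s = (66.9 + 39.32 + 38.55)/2 = 72.385.
Heron's formula: area = √(72.385·5.485·33.065·33.835) ≈ 666.47.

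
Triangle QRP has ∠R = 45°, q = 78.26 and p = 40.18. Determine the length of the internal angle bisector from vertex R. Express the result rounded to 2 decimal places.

49.06

By the law of cosines, r² = p² + q² − 2·p·q·cos R = 3292.1, so r ≈ 57.377.
The bisector from R has length 2·p·q·cos(∠R/2)/(p+q) ≈ 49.057.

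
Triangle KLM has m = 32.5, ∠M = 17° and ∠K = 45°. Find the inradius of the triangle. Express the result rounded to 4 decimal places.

10.7792

The third angle is ∠L = 180° − ∠M − ∠K = 118.00°.
Law of sines: k = m·sin K/sin M ≈ 78.602.
Law of sines: l = m·sin L/sin M ≈ 98.148.
Area = ½·m·k·sin L ≈ 1127.8.
Semiperimeter s = (78.602+98.148+32.5)/2 = 104.63.
Inradius = area/s = 1127.8/104.63 ≈ 10.779.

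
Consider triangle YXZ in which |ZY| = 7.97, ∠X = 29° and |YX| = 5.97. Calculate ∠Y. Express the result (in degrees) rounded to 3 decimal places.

Law of sines: sin Z = |YX|·sin X/|ZY| ≈ 0.36315.
Since |ZY| ≥ |YX|, only the acute value applies: ∠Z ≈ 21.29°.
Then ∠Y = 180° − ∠X − ∠Z ≈ 129.71°.

∠Y ≈ 129.706°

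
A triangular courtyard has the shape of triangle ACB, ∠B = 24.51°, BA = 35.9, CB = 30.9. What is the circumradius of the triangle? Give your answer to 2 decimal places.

18.08

By the law of cosines, AC² = CB² + BA² − 2·CB·BA·cos B = 224.92, so AC ≈ 14.997.
Area = ½·CB·BA·sin B ≈ 230.1.
Circumradius = AC/(2 sin B) ≈ 18.076.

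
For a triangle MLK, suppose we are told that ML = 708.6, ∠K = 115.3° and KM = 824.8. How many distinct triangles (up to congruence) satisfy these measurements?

0

KM·sin K = 824.8·sin(115.3°) ≈ 745.7.
Since ∠K is not acute, a triangle exists only if ML > KM; here ML ≤ KM, so there is no triangle.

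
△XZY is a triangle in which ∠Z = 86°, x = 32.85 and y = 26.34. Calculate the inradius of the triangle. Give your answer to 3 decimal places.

r ≈ 8.646

By the law of cosines, z² = y² + x² − 2·y·x·cos Z = 1652.2, so z ≈ 40.647.
Area = ½·y·x·sin Z ≈ 431.58.
Semiperimeter s = (32.85+40.647+26.34)/2 = 49.919.
Inradius = area/s = 431.58/49.919 ≈ 8.6457.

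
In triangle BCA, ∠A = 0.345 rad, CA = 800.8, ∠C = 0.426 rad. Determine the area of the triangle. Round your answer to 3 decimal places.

64304.292

The third angle is ∠B = π − ∠C − ∠A = 2.371 rad.
Law of sines: AB = CA·sin C/sin B ≈ 474.87.
Law of sines: BC = CA·sin A/sin B ≈ 388.64.
Area = ½·CA·AB·sin A ≈ 64304.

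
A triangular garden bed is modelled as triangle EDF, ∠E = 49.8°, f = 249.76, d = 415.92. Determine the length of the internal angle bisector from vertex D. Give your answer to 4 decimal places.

By the law of cosines, e² = d² + f² − 2·d·f·cos E = 1.0127e+05, so e ≈ 318.23.
Law of cosines again: cos D = (f² + e² − d²)/(2·f·e) ≈ -0.05876, so ∠D ≈ 93.37°.
The bisector from D has length 2·f·e·cos(∠D/2)/(f+e) ≈ 191.99.

191.9939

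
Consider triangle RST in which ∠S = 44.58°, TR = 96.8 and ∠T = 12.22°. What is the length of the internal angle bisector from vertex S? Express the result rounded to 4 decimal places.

The third angle is ∠R = 180° − ∠S − ∠T = 123.20°.
Law of sines: ST = TR·sin R/sin S ≈ 115.4.
Law of sines: RS = TR·sin T/sin S ≈ 29.191.
The bisector from S has length 2·RS·ST·cos(∠S/2)/(RS+ST) ≈ 43.113.

t_S ≈ 43.1135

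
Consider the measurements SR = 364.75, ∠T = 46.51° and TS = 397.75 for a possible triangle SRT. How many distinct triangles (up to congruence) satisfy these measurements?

2

TS·sin T = 397.75·sin(46.51°) ≈ 288.6.
Since TS sin T < SR < TS (288.6 < 364.75 < 397.75), two triangles exist.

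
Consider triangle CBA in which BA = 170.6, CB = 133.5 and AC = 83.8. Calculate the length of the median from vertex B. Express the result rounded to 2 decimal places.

147.34

Median from B: ½√(2·CB² + 2·BA² − AC²) ≈ 147.34.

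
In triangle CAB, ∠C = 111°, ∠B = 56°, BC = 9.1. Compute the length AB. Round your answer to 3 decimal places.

37.766

The third angle is ∠A = 180° − ∠B − ∠C = 13.00°.
Law of sines: AB = BC·sin C/sin A ≈ 37.766.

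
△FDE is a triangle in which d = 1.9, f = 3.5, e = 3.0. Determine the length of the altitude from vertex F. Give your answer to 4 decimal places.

h_F ≈ 1.6278

Semiperimeter s = (3.5 + 1.9 + 3)/2 = 4.2.
Heron's formula: area = √(4.2·0.7·2.3·1.2) ≈ 2.8486.
The altitude from F has length 2·area/f ≈ 1.6278.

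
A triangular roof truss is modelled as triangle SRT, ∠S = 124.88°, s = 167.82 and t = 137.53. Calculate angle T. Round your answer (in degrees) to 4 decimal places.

Law of sines: sin T = t·sin S/s ≈ 0.67229.
Since s ≥ t, only the acute value applies: ∠T ≈ 42.24°.
Then ∠R = 180° − ∠S − ∠T ≈ 12.88°.

42.2437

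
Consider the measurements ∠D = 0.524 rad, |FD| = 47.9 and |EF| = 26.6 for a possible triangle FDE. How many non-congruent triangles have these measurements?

|FD|·sin D = 47.9·sin(0.524 rad) ≈ 23.97.
Since |FD| sin D < |EF| < |FD| (23.97 < 26.6 < 47.9), two triangles exist.

2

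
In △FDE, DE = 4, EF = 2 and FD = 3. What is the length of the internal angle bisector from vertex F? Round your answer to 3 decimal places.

t_F ≈ 1.470

By the law of cosines, cos F = (EF² + FD² − DE²) / (2·EF·FD) ≈ -0.25000, so ∠F ≈ 104.48°.
The bisector from F has length 2·EF·FD·cos(∠F/2)/(EF+FD) ≈ 1.4697.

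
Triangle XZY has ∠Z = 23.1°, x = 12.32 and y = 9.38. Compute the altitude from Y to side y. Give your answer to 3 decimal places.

4.834

By the law of cosines, z² = y² + x² − 2·y·x·cos Z = 27.175, so z ≈ 5.2129.
Area = ½·y·x·sin Z ≈ 22.67.
The altitude from Y has length 2·area/y ≈ 4.8336.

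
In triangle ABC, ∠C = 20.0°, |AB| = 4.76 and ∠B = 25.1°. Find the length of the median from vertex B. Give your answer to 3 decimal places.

The third angle is ∠A = 180° − ∠B − ∠C = 134.90°.
Law of sines: |BC| = |AB|·sin A/sin C ≈ 9.8582.
Law of sines: |CA| = |AB|·sin B/sin C ≈ 5.9037.
Median from B: ½√(2·|AB|² + 2·|BC|² − |CA|²) ≈ 7.1559.

7.156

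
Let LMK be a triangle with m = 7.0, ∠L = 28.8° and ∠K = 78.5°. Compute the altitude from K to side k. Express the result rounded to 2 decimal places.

3.37

The third angle is ∠M = 180° − ∠K − ∠L = 72.70°.
Law of sines: l = m·sin L/sin M ≈ 3.5321.
Law of sines: k = m·sin K/sin M ≈ 7.1845.
Area = ½·m·l·sin K ≈ 12.114.
The altitude from K has length 2·area/k ≈ 3.3723.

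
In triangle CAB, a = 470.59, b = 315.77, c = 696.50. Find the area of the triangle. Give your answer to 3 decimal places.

Semiperimeter s = (696.5 + 470.59 + 315.77)/2 = 741.43.
Heron's formula: area = √(741.43·44.93·270.84·425.66) ≈ 61971.

area ≈ 61971.372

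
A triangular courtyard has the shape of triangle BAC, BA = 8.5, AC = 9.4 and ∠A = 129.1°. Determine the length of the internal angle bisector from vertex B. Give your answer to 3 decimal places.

10.838

By the law of cosines, CB² = BA² + AC² − 2·BA·AC·cos A = 261.39, so CB ≈ 16.168.
Law of cosines again: cos B = (CB² + BA² − AC²)/(2·CB·BA) ≈ 0.89242, so ∠B ≈ 26.82°.
The bisector from B has length 2·CB·BA·cos(∠B/2)/(CB+BA) ≈ 10.838.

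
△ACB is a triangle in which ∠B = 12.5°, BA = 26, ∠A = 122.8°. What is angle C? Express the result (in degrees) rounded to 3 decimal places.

The third angle is ∠C = 180° − ∠B − ∠A = 44.70°.

∠C ≈ 44.700°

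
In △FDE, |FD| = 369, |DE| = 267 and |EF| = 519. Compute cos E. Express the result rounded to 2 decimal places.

By the law of cosines, cos E = (|DE|² + |EF|² − |FD|²) / (2·|DE|·|EF|) ≈ 0.73784, so ∠E ≈ 42.45°.

cos E ≈ 0.74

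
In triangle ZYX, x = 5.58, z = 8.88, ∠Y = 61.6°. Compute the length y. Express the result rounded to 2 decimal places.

By the law of cosines, y² = x² + z² − 2·x·z·cos Y = 62.856, so y ≈ 7.9282.

7.93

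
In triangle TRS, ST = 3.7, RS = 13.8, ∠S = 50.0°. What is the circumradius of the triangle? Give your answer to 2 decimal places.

By the law of cosines, TR² = RS² + ST² − 2·RS·ST·cos S = 138.49, so TR ≈ 11.768.
Area = ½·RS·ST·sin S ≈ 19.557.
Circumradius = TR/(2 sin S) ≈ 7.6811.

7.68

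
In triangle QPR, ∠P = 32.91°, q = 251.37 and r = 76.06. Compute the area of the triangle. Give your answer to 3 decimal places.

Area = ½·r·q·sin P ≈ 5193.9.

area ≈ 5193.932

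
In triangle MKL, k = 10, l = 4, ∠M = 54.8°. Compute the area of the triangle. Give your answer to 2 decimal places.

area ≈ 16.34

Area = ½·k·l·sin M ≈ 16.343.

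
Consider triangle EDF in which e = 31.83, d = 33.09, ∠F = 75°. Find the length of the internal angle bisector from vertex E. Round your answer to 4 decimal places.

By the law of cosines, f² = e² + d² − 2·e·d·cos F = 1562.9, so f ≈ 39.533.
Law of cosines again: cos E = (d² + f² − e²)/(2·d·f) ≈ 0.62863, so ∠E ≈ 51.05°.
The bisector from E has length 2·d·f·cos(∠E/2)/(d+f) ≈ 32.51.

t_E ≈ 32.5095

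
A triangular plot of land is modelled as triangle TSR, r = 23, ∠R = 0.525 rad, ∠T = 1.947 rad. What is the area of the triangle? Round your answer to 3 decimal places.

The third angle is ∠S = π − ∠R − ∠T = 0.670 rad.
Law of sines: t = r·sin T/sin R ≈ 42.679.
Law of sines: s = r·sin S/sin R ≈ 28.482.
Area = ½·r·t·sin S ≈ 304.63.

area ≈ 304.632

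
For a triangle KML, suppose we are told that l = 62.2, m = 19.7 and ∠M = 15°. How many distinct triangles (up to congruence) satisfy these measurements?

l·sin M = 62.2·sin(15°) ≈ 16.1.
Since l sin M < m < l (16.1 < 19.7 < 62.2), two triangles exist.

2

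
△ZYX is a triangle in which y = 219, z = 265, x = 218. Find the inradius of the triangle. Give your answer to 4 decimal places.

65.5856

Semiperimeter s = (265 + 219 + 218)/2 = 351.
Heron's formula: area = √(351·86·132·133) ≈ 23021.
Inradius = area/s = 23021/351 ≈ 65.586.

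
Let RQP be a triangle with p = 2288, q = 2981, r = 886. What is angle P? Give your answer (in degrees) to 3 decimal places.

By the law of cosines, cos P = (r² + q² − p²) / (2·r·q) ≈ 0.83986, so ∠P ≈ 32.87°.

∠P ≈ 32.875°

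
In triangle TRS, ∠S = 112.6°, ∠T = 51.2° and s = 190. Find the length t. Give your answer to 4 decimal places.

The third angle is ∠R = 180° − ∠S − ∠T = 16.20°.
Law of sines: t = s·sin T/sin S ≈ 160.39.

160.3906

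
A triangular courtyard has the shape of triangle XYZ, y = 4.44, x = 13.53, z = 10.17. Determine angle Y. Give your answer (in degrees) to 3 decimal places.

∠Y ≈ 14.213°

By the law of cosines, cos Y = (z² + x² − y²) / (2·z·x) ≈ 0.96939, so ∠Y ≈ 14.21°.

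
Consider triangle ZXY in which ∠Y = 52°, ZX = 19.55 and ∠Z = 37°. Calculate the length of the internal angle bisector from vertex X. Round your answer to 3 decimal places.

11.867

The third angle is ∠X = 180° − ∠Y − ∠Z = 91.00°.
Law of sines: XY = ZX·sin Z/sin Y ≈ 14.931.
Law of sines: YZ = ZX·sin X/sin Y ≈ 24.806.
The bisector from X has length 2·ZX·XY·cos(∠X/2)/(ZX+XY) ≈ 11.867.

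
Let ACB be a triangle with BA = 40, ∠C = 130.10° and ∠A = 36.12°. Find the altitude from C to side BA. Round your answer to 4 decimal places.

The third angle is ∠B = 180° − ∠A − ∠C = 13.78°.
Law of sines: CB = BA·sin A/sin C ≈ 30.826.
Law of sines: AC = BA·sin B/sin C ≈ 12.456.
Area = ½·BA·CB·sin B ≈ 146.85.
The altitude from C has length 2·area/BA ≈ 7.3425.

h_C ≈ 7.3425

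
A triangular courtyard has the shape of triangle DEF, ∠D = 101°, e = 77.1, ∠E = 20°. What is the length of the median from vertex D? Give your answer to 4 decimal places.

The third angle is ∠F = 180° − ∠D − ∠E = 59.00°.
Law of sines: d = e·sin D/sin E ≈ 221.28.
Law of sines: f = e·sin F/sin E ≈ 193.23.
Median from D: ½√(2·e² + 2·f² − d²) ≈ 96.948.

m_D ≈ 96.9483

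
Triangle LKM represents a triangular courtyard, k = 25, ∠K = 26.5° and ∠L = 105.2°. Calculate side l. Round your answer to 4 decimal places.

54.0689

The third angle is ∠M = 180° − ∠L − ∠K = 48.30°.
Law of sines: l = k·sin L/sin K ≈ 54.069.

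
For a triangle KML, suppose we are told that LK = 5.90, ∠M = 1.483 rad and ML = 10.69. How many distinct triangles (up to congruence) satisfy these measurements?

0

ML·sin M = 10.69·sin(1.483 rad) ≈ 10.65.
Since LK = 5.90 < 10.65 = ML sin M, no triangle exists.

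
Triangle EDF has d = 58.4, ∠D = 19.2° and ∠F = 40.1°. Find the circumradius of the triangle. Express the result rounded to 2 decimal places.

88.79

The third angle is ∠E = 180° − ∠D − ∠F = 120.70°.
Law of sines: e = d·sin E/sin D ≈ 152.69.
Law of sines: f = d·sin F/sin D ≈ 114.38.
Circumradius = d/(2 sin D) ≈ 88.79.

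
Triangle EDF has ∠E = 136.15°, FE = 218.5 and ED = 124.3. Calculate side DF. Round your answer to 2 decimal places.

By the law of cosines, DF² = FE² + ED² − 2·FE·ED·cos E = 1.0237e+05, so DF ≈ 319.95.

319.95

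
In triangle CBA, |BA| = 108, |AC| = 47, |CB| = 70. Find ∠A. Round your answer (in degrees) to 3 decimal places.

∠A ≈ 27.888°

By the law of cosines, cos A = (|BA|² + |AC|² − |CB|²) / (2·|BA|·|AC|) ≈ 0.88387, so ∠A ≈ 27.89°.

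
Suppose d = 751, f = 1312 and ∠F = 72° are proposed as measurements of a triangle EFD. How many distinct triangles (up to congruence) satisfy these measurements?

d·sin F = 751·sin(72°) ≈ 714.2.
Since f ≥ d, exactly one triangle exists.

1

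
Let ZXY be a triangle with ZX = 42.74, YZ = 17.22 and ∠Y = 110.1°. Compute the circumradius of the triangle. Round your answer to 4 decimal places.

22.7560

Law of sines: sin X = YZ·sin Y/ZX ≈ 0.37836.
Since ZX ≥ YZ, only the acute value applies: ∠X ≈ 22.23°.
Then ∠Z = 180° − ∠Y − ∠X ≈ 47.67°.
Law of sines gives XY = ZX·sin Z/sin Y ≈ 33.645.
Circumradius = ZX/(2 sin Y) ≈ 22.756.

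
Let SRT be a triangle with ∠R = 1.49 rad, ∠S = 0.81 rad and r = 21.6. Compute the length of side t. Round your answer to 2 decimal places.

The third angle is ∠T = π − ∠S − ∠R = 0.842 rad.
Law of sines: t = r·sin T/sin R ≈ 16.16.

16.16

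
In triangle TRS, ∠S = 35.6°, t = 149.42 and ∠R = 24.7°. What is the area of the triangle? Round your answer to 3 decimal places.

3126.114

The third angle is ∠T = 180° − ∠R − ∠S = 119.70°.
Law of sines: r = t·sin R/sin T ≈ 71.881.
Law of sines: s = t·sin S/sin T ≈ 100.14.
Area = ½·t·r·sin S ≈ 3126.1.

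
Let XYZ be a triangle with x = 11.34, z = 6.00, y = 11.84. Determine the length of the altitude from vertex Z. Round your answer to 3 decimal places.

h_Z ≈ 11.156

Semiperimeter s = (11.34 + 11.84 + 6)/2 = 14.59.
Heron's formula: area = √(14.59·3.25·2.75·8.59) ≈ 33.468.
The altitude from Z has length 2·area/z ≈ 11.156.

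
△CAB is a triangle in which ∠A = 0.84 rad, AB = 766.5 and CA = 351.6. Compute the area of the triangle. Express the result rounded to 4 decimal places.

100341.1817

Area = ½·CA·AB·sin A ≈ 1.0034e+05.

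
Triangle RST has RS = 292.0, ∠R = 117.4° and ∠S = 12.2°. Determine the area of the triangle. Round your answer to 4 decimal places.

The third angle is ∠T = 180° − ∠R − ∠S = 50.40°.
Law of sines: ST = RS·sin R/sin T ≈ 336.45.
Law of sines: TR = RS·sin S/sin T ≈ 80.085.
Area = ½·RS·ST·sin S ≈ 10381.

area ≈ 10380.7499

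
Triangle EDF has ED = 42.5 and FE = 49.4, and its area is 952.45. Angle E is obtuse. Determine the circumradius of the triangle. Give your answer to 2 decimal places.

From area = ½·FE·ED·sin E, we get sin E = 2·area/(FE·ED) ≈ 0.90731.
Taking the obtuse solution, ∠E ≈ 114.86°.
Law of cosines then gives DF ≈ 77.538.
Circumradius = DF/(2 sin E) ≈ 42.729.

R ≈ 42.73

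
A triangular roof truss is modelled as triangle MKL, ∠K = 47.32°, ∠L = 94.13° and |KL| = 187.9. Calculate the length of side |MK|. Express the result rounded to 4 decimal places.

300.7267

The third angle is ∠M = 180° − ∠K − ∠L = 38.55°.
Law of sines: |MK| = |KL|·sin L/sin M ≈ 300.73.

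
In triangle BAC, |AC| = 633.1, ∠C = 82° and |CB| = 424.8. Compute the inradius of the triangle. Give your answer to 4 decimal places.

By the law of cosines, |BA|² = |AC|² + |CB|² − 2·|AC|·|CB|·cos C = 5.0641e+05, so |BA| ≈ 711.63.
Area = ½·|AC|·|CB|·sin C ≈ 1.3316e+05.
Semiperimeter s = (633.1+424.8+711.63)/2 = 884.76.
Inradius = area/s = 1.3316e+05/884.76 ≈ 150.51.

150.5056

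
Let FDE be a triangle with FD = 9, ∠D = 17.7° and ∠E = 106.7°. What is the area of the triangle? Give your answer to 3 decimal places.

The third angle is ∠F = 180° − ∠D − ∠E = 55.60°.
Law of sines: DE = FD·sin F/sin E ≈ 7.753.
Law of sines: EF = FD·sin D/sin E ≈ 2.8568.
Area = ½·FD·DE·sin D ≈ 10.607.

10.607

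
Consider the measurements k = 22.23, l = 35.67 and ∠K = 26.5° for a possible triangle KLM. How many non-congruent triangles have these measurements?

2

l·sin K = 35.67·sin(26.5°) ≈ 15.92.
Since l sin K < k < l (15.92 < 22.23 < 35.67), two triangles exist.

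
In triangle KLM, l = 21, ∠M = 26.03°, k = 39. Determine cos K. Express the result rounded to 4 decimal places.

By the law of cosines, m² = k² + l² − 2·k·l·cos M = 490.15, so m ≈ 22.139.
Law of cosines again: cos K = (l² + m² − k²)/(2·l·m) ≈ -0.63435, so ∠K ≈ 129.37°.

-0.6343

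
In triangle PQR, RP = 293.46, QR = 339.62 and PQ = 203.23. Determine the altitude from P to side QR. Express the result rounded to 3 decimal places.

h_P ≈ 174.705

Semiperimeter s = (339.62 + 293.46 + 203.23)/2 = 418.15.
Heron's formula: area = √(418.15·78.535·124.69·214.92) ≈ 29667.
The altitude from P has length 2·area/QR ≈ 174.7.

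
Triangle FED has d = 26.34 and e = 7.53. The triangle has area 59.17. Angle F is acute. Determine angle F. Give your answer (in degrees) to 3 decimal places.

36.630

From area = ½·e·d·sin F, we get sin F = 2·area/(e·d) ≈ 0.59665.
Taking the acute solution, ∠F ≈ 36.63°.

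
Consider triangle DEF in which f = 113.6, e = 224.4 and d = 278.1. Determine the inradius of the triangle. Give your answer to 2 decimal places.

r ≈ 39.77

Semiperimeter s = (278.1 + 224.4 + 113.6)/2 = 308.05.
Heron's formula: area = √(308.05·29.95·83.65·194.45) ≈ 12250.
Inradius = area/s = 12250/308.05 ≈ 39.767.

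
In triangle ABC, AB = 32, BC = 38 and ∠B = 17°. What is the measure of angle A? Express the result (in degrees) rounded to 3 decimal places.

111.335

By the law of cosines, CA² = AB² + BC² − 2·AB·BC·cos B = 142.27, so CA ≈ 11.928.
Law of cosines again: cos A = (CA² + AB² − BC²)/(2·CA·AB) ≈ -0.36383, so ∠A ≈ 111.34°.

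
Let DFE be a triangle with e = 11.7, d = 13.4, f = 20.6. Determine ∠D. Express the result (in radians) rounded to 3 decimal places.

By the law of cosines, cos D = (f² + e² − d²) / (2·f·e) ≈ 0.79182, so ∠D ≈ 0.657 rad.

∠D ≈ 0.657 rad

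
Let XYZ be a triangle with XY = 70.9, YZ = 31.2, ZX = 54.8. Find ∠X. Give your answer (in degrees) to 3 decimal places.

24.758

By the law of cosines, cos X = (ZX² + XY² − YZ²) / (2·ZX·XY) ≈ 0.90809, so ∠X ≈ 24.76°.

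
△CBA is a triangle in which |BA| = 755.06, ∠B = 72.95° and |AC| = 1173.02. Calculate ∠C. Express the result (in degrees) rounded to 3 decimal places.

Law of sines: sin C = |BA|·sin B/|AC| ≈ 0.61540.
Since |AC| ≥ |BA|, only the acute value applies: ∠C ≈ 37.98°.
Then ∠A = 180° − ∠B − ∠C ≈ 69.07°.

∠C ≈ 37.981°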